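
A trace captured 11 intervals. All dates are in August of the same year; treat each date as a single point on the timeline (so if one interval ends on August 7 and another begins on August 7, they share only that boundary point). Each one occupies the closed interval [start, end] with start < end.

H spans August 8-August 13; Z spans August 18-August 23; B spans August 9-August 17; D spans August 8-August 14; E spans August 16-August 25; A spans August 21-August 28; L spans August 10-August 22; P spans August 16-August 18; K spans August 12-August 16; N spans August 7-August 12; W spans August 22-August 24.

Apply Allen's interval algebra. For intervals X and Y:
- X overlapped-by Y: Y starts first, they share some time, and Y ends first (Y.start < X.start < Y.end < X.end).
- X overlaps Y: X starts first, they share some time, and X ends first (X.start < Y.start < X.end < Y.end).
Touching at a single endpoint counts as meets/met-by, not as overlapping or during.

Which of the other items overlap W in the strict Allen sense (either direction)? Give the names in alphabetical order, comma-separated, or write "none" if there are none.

Z

Target W = [August 22, August 24].
A [August 21, August 28] → contains → no.
B [August 9, August 17] → before → no.
D [August 8, August 14] → before → no.
E [August 16, August 25] → contains → no.
H [August 8, August 13] → before → no.
K [August 12, August 16] → before → no.
L [August 10, August 22] → meets → no.
N [August 7, August 12] → before → no.
P [August 16, August 18] → before → no.
Z [August 18, August 23] → overlaps → yes.
Result: Z.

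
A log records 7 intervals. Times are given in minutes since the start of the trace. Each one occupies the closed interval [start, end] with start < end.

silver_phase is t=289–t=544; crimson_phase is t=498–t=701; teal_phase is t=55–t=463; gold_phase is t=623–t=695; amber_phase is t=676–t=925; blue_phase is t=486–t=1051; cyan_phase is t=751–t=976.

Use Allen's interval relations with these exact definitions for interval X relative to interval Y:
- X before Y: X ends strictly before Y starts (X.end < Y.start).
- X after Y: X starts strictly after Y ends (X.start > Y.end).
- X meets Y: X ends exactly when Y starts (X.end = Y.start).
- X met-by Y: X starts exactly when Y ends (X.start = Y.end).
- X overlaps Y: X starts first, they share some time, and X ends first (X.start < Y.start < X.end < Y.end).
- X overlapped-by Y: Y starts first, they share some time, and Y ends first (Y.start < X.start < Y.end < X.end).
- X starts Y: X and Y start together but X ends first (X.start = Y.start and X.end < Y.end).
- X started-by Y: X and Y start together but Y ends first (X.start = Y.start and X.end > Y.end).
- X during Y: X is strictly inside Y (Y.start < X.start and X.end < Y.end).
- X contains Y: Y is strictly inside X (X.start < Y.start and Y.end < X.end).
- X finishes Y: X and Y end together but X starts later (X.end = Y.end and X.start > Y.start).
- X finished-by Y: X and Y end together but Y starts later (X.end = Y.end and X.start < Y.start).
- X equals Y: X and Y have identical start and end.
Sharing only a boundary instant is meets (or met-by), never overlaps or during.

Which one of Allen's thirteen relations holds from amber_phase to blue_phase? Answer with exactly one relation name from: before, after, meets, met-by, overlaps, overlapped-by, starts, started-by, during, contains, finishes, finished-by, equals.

during

amber_phase = [t=676, t=925]; blue_phase = [t=486, t=1051].
Compare endpoints: amber_phase.start > blue_phase.start, amber_phase.start < blue_phase.end, amber_phase.end > blue_phase.start, amber_phase.end < blue_phase.end.
That pattern is 'during'.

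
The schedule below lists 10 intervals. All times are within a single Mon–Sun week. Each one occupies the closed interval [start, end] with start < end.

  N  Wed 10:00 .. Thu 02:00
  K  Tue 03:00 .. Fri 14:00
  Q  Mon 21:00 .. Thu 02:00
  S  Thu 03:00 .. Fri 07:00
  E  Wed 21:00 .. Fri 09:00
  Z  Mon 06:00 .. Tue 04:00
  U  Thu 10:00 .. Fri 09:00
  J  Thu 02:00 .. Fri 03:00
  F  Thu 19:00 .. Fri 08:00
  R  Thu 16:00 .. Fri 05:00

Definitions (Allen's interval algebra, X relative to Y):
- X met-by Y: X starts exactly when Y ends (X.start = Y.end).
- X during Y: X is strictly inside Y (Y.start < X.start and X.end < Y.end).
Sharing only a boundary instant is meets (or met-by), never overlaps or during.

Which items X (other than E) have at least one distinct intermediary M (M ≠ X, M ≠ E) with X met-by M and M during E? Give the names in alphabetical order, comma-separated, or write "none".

Target E = [Wed 21:00, Fri 09:00].
Intermediaries M with M during E: F, J, R, S.
Via F — items with X met-by F: none.
Via J — items with X met-by J: none.
Via R — items with X met-by R: none.
Via S — items with X met-by S: none.
Union: none.

none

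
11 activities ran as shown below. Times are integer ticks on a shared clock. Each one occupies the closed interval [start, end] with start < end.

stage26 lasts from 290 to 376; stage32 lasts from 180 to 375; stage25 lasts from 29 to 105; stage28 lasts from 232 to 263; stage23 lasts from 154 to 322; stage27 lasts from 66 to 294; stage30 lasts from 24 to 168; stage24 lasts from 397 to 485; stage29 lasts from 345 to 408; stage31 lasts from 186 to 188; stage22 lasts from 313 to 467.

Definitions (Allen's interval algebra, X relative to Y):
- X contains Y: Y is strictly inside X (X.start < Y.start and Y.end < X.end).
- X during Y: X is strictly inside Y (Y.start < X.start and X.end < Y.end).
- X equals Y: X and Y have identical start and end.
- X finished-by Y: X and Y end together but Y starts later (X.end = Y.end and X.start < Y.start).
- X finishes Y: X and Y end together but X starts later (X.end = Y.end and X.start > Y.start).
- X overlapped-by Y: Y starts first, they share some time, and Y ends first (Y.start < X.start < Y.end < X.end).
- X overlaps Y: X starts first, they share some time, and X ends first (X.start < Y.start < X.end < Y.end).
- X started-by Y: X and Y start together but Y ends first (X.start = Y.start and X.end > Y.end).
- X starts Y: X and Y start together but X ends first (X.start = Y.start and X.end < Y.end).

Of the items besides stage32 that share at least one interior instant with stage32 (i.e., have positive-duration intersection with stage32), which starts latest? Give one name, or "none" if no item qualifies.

stage29

Target stage32 = [180, 375].
stage22 [313, 467] → overlapped-by → candidate.
stage23 [154, 322] → overlaps → candidate.
stage24 [397, 485] → after → excluded.
stage25 [29, 105] → before → excluded.
stage26 [290, 376] → overlapped-by → candidate.
stage27 [66, 294] → overlaps → candidate.
stage28 [232, 263] → during → candidate.
stage29 [345, 408] → overlapped-by → candidate.
stage30 [24, 168] → before → excluded.
stage31 [186, 188] → during → candidate.
Among candidates, latest start is 345 → stage29.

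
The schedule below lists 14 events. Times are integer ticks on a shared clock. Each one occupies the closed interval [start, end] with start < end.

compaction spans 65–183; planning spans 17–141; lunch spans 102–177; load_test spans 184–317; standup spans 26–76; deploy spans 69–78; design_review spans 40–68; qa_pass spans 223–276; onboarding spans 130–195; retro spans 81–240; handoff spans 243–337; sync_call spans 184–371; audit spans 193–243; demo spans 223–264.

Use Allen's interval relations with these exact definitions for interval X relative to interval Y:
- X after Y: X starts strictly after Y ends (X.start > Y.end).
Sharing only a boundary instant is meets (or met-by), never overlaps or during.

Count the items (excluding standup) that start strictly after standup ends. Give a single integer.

Target standup = [26, 76].
audit [193, 243] → after → counts.
compaction [65, 183] → overlapped-by → no.
demo [223, 264] → after → counts.
deploy [69, 78] → overlapped-by → no.
design_review [40, 68] → during → no.
handoff [243, 337] → after → counts.
load_test [184, 317] → after → counts.
lunch [102, 177] → after → counts.
onboarding [130, 195] → after → counts.
planning [17, 141] → contains → no.
qa_pass [223, 276] → after → counts.
retro [81, 240] → after → counts.
sync_call [184, 371] → after → counts.
Total: 9.

9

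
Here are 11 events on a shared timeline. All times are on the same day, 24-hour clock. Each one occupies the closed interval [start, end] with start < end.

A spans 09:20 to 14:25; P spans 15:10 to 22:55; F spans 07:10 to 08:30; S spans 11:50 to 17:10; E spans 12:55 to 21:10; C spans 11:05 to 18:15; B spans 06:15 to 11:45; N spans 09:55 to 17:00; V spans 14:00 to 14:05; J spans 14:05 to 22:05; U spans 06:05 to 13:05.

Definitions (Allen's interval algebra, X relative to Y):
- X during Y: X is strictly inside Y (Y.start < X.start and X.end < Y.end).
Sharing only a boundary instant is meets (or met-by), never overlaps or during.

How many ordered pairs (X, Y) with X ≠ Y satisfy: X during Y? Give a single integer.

Checking all 110 ordered pairs for relation 'during'; matching pairs in alphabetical order:
(B, U): B during U ✓
(F, B): F during B ✓
(F, U): F during U ✓
(S, C): S during C ✓
(V, A): V during A ✓
(V, C): V during C ✓
(V, E): V during E ✓
(V, N): V during N ✓
(V, S): V during S ✓
Count: 9.

9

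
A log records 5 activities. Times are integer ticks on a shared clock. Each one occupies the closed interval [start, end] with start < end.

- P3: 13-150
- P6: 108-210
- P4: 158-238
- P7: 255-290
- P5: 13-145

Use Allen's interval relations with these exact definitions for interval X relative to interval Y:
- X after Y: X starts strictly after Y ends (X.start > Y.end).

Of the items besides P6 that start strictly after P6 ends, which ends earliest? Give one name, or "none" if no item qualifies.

Target P6 = [108, 210].
P3 [13, 150] → overlaps → excluded.
P4 [158, 238] → overlapped-by → excluded.
P5 [13, 145] → overlaps → excluded.
P7 [255, 290] → after → candidate.
Among candidates, earliest end is 290 → P7.

P7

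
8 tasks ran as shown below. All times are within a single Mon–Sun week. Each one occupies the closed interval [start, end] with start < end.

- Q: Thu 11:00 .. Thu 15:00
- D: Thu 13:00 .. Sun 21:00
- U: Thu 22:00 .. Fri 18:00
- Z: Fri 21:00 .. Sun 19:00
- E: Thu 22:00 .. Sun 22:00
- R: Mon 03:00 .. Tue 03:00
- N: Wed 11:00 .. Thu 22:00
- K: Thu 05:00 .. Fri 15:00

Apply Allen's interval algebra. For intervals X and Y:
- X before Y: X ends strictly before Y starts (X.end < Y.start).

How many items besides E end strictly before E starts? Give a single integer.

2

Target E = [Thu 22:00, Sun 22:00].
D [Thu 13:00, Sun 21:00] → overlaps → no.
K [Thu 05:00, Fri 15:00] → overlaps → no.
N [Wed 11:00, Thu 22:00] → meets → no.
Q [Thu 11:00, Thu 15:00] → before → counts.
R [Mon 03:00, Tue 03:00] → before → counts.
U [Thu 22:00, Fri 18:00] → starts → no.
Z [Fri 21:00, Sun 19:00] → during → no.
Total: 2.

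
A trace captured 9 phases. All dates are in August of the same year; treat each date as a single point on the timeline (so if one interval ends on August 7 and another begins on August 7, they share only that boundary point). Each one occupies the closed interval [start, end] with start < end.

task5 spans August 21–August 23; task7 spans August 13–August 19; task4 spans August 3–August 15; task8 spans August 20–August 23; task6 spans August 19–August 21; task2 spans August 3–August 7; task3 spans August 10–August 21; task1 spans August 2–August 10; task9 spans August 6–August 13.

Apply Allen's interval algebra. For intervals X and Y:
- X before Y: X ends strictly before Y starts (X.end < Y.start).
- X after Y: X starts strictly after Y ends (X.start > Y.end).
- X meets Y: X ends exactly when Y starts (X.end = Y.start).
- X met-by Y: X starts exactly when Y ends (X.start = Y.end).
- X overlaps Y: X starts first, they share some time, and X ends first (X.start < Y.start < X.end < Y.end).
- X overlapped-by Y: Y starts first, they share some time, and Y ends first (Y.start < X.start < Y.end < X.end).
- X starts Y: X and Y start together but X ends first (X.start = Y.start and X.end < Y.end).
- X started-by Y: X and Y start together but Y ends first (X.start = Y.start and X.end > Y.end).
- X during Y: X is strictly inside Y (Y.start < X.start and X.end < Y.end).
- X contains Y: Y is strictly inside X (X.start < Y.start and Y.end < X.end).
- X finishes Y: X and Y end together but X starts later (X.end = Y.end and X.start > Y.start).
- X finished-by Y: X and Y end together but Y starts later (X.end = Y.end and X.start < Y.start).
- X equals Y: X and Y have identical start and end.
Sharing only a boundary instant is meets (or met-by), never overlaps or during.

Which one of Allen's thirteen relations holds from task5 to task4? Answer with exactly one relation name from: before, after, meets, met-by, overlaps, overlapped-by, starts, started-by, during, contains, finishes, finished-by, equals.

after

task5 = [August 21, August 23]; task4 = [August 3, August 15].
Compare endpoints: task5.start > task4.start, task5.start > task4.end, task5.end > task4.start, task5.end > task4.end.
That pattern is 'after'.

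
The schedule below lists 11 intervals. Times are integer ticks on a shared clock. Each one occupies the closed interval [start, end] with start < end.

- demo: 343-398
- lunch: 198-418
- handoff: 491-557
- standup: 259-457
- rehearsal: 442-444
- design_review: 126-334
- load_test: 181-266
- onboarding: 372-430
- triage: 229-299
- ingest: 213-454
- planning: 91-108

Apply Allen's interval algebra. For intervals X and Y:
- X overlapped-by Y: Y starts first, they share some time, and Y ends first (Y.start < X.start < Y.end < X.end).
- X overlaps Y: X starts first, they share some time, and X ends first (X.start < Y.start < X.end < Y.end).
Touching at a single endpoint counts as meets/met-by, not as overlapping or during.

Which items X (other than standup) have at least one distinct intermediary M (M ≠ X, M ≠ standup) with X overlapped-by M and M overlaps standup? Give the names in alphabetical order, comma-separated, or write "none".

ingest, lunch, onboarding, triage

Target standup = [259, 457].
Intermediaries M with M overlaps standup: design_review, ingest, load_test, lunch, triage.
Via design_review — items with X overlapped-by design_review: ingest, lunch.
Via ingest — items with X overlapped-by ingest: none.
Via load_test — items with X overlapped-by load_test: ingest, lunch, triage.
Via lunch — items with X overlapped-by lunch: ingest, onboarding.
Via triage — items with X overlapped-by triage: none.
Union: ingest, lunch, onboarding, triage.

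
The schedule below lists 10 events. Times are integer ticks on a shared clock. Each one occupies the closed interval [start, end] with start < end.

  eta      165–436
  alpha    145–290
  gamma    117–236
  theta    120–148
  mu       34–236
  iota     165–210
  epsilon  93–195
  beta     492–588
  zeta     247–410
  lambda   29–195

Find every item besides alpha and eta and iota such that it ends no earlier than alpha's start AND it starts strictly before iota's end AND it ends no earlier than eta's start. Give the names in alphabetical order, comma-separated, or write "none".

Conditions: its end is no earlier than alpha's start (X.end >= 145) AND its start is strictly before iota's end (X.start < 210) AND its end is no earlier than eta's start (X.end >= 165).
beta: end 588 >= 145? ✓; start 492 < 210? ✗; end 588 >= 165? ✓ → no.
epsilon: end 195 >= 145? ✓; start 93 < 210? ✓; end 195 >= 165? ✓ → yes.
gamma: end 236 >= 145? ✓; start 117 < 210? ✓; end 236 >= 165? ✓ → yes.
lambda: end 195 >= 145? ✓; start 29 < 210? ✓; end 195 >= 165? ✓ → yes.
mu: end 236 >= 145? ✓; start 34 < 210? ✓; end 236 >= 165? ✓ → yes.
theta: end 148 >= 145? ✓; start 120 < 210? ✓; end 148 >= 165? ✗ → no.
zeta: end 410 >= 145? ✓; start 247 < 210? ✗; end 410 >= 165? ✓ → no.
Result: epsilon, gamma, lambda, mu.

epsilon, gamma, lambda, mu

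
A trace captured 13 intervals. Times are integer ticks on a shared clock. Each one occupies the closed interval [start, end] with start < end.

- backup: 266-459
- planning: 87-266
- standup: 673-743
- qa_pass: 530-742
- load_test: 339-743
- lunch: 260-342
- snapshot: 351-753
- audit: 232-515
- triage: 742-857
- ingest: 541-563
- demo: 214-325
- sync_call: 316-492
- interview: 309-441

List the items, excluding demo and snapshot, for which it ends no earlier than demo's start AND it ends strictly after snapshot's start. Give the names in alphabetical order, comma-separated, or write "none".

Conditions: its end is no earlier than demo's start (X.end >= 214) AND its end is strictly after snapshot's start (X.end > 351).
audit: end 515 >= 214? ✓; end 515 > 351? ✓ → yes.
backup: end 459 >= 214? ✓; end 459 > 351? ✓ → yes.
ingest: end 563 >= 214? ✓; end 563 > 351? ✓ → yes.
interview: end 441 >= 214? ✓; end 441 > 351? ✓ → yes.
load_test: end 743 >= 214? ✓; end 743 > 351? ✓ → yes.
lunch: end 342 >= 214? ✓; end 342 > 351? ✗ → no.
planning: end 266 >= 214? ✓; end 266 > 351? ✗ → no.
qa_pass: end 742 >= 214? ✓; end 742 > 351? ✓ → yes.
standup: end 743 >= 214? ✓; end 743 > 351? ✓ → yes.
sync_call: end 492 >= 214? ✓; end 492 > 351? ✓ → yes.
triage: end 857 >= 214? ✓; end 857 > 351? ✓ → yes.
Result: audit, backup, ingest, interview, load_test, qa_pass, standup, sync_call, triage.

audit, backup, ingest, interview, load_test, qa_pass, standup, sync_call, triage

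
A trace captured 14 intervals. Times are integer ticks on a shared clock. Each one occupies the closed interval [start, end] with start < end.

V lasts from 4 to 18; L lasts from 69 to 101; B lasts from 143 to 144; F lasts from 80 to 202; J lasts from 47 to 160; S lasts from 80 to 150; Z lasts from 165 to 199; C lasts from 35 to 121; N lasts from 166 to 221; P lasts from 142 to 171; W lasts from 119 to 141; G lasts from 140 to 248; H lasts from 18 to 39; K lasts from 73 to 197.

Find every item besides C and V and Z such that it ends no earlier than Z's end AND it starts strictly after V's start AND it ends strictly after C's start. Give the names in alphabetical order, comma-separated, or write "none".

Conditions: its end is no earlier than Z's end (X.end >= 199) AND its start is strictly after V's start (X.start > 4) AND its end is strictly after C's start (X.end > 35).
B: end 144 >= 199? ✗; start 143 > 4? ✓; end 144 > 35? ✓ → no.
F: end 202 >= 199? ✓; start 80 > 4? ✓; end 202 > 35? ✓ → yes.
G: end 248 >= 199? ✓; start 140 > 4? ✓; end 248 > 35? ✓ → yes.
H: end 39 >= 199? ✗; start 18 > 4? ✓; end 39 > 35? ✓ → no.
J: end 160 >= 199? ✗; start 47 > 4? ✓; end 160 > 35? ✓ → no.
K: end 197 >= 199? ✗; start 73 > 4? ✓; end 197 > 35? ✓ → no.
L: end 101 >= 199? ✗; start 69 > 4? ✓; end 101 > 35? ✓ → no.
N: end 221 >= 199? ✓; start 166 > 4? ✓; end 221 > 35? ✓ → yes.
P: end 171 >= 199? ✗; start 142 > 4? ✓; end 171 > 35? ✓ → no.
S: end 150 >= 199? ✗; start 80 > 4? ✓; end 150 > 35? ✓ → no.
W: end 141 >= 199? ✗; start 119 > 4? ✓; end 141 > 35? ✓ → no.
Result: F, G, N.

F, G, N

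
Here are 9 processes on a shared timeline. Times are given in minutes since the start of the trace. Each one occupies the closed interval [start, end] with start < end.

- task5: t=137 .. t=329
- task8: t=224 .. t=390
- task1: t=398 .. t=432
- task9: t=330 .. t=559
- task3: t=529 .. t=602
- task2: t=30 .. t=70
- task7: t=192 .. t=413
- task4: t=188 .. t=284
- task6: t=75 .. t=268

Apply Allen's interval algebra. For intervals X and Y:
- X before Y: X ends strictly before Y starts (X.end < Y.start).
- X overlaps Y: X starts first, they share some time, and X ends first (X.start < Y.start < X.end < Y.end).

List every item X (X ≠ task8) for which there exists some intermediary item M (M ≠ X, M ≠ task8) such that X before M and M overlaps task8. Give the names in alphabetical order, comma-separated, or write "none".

task2

Target task8 = [t=224, t=390].
Intermediaries M with M overlaps task8: task4, task5, task6.
Via task4 — items with X before task4: task2.
Via task5 — items with X before task5: task2.
Via task6 — items with X before task6: task2.
Union: task2.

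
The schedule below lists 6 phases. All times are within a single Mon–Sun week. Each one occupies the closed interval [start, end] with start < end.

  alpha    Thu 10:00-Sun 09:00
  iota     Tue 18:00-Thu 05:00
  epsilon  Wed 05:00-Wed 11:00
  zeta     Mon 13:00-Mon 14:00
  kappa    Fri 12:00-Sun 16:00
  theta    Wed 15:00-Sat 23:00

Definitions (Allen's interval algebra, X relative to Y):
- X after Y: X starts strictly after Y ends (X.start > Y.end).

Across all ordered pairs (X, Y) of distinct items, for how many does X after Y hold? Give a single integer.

Checking all 30 ordered pairs for relation 'after'; matching pairs in alphabetical order:
(alpha, epsilon): alpha after epsilon ✓
(alpha, iota): alpha after iota ✓
(alpha, zeta): alpha after zeta ✓
(epsilon, zeta): epsilon after zeta ✓
(iota, zeta): iota after zeta ✓
(kappa, epsilon): kappa after epsilon ✓
(kappa, iota): kappa after iota ✓
(kappa, zeta): kappa after zeta ✓
(theta, epsilon): theta after epsilon ✓
(theta, zeta): theta after zeta ✓
Count: 10.

10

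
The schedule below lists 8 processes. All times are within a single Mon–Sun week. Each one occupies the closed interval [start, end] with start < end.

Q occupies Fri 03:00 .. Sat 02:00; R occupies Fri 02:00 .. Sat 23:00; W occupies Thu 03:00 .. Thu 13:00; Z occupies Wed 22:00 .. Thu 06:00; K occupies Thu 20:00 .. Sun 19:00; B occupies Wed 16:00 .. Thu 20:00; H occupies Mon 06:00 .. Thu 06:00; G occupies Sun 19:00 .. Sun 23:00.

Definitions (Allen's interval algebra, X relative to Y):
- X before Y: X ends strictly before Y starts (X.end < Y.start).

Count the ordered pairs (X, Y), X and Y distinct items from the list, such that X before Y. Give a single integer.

Checking all 56 ordered pairs for relation 'before'; matching pairs in alphabetical order:
(B, G): B before G ✓
(B, Q): B before Q ✓
(B, R): B before R ✓
(H, G): H before G ✓
(H, K): H before K ✓
(H, Q): H before Q ✓
(H, R): H before R ✓
(Q, G): Q before G ✓
(R, G): R before G ✓
(W, G): W before G ✓
(W, K): W before K ✓
(W, Q): W before Q ✓
(W, R): W before R ✓
(Z, G): Z before G ✓
(Z, K): Z before K ✓
(Z, Q): Z before Q ✓
(Z, R): Z before R ✓
Count: 17.

17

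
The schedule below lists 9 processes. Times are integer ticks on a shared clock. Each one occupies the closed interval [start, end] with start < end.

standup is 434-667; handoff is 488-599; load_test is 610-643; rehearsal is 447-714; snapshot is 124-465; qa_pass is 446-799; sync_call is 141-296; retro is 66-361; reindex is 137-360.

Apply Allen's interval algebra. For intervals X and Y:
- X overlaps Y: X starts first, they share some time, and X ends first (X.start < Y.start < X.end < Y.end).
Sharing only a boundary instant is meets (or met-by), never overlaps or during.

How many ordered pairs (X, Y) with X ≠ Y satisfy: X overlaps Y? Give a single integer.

6

Checking all 72 ordered pairs for relation 'overlaps'; matching pairs in alphabetical order:
(retro, snapshot): retro overlaps snapshot ✓
(snapshot, qa_pass): snapshot overlaps qa_pass ✓
(snapshot, rehearsal): snapshot overlaps rehearsal ✓
(snapshot, standup): snapshot overlaps standup ✓
(standup, qa_pass): standup overlaps qa_pass ✓
(standup, rehearsal): standup overlaps rehearsal ✓
Count: 6.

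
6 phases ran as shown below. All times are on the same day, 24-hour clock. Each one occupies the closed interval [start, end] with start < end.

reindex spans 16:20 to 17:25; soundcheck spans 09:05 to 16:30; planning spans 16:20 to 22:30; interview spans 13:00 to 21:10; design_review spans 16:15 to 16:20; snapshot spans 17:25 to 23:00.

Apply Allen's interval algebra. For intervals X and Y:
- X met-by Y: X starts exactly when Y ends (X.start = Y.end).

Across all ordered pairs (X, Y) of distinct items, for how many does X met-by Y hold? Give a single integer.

Checking all 30 ordered pairs for relation 'met-by'; matching pairs in alphabetical order:
(planning, design_review): planning met-by design_review ✓
(reindex, design_review): reindex met-by design_review ✓
(snapshot, reindex): snapshot met-by reindex ✓
Count: 3.

3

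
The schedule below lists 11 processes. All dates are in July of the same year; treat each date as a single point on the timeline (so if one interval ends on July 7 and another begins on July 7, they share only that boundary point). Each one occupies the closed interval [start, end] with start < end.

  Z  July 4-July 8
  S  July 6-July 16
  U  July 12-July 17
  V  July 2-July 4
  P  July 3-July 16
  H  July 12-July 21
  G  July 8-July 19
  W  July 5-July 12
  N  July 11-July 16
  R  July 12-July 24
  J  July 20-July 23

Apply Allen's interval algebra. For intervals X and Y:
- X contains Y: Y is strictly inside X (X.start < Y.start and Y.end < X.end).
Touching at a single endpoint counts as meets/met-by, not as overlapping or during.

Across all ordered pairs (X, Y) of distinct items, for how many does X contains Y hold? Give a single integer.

5

Checking all 110 ordered pairs for relation 'contains'; matching pairs in alphabetical order:
(G, N): G contains N ✓
(G, U): G contains U ✓
(P, W): P contains W ✓
(P, Z): P contains Z ✓
(R, J): R contains J ✓
Count: 5.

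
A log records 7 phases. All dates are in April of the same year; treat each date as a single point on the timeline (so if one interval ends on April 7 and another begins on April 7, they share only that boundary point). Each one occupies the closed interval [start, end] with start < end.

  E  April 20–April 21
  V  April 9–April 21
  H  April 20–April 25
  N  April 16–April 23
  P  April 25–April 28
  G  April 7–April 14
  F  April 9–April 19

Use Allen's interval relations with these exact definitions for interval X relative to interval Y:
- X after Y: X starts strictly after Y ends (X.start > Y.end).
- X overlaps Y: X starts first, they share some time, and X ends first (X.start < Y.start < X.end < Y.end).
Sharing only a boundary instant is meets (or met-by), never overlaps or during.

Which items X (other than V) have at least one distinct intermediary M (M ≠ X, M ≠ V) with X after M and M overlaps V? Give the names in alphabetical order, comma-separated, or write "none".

Target V = [April 9, April 21].
Intermediaries M with M overlaps V: G.
Via G — items with X after G: E, H, N, P.
Union: E, H, N, P.

E, H, N, P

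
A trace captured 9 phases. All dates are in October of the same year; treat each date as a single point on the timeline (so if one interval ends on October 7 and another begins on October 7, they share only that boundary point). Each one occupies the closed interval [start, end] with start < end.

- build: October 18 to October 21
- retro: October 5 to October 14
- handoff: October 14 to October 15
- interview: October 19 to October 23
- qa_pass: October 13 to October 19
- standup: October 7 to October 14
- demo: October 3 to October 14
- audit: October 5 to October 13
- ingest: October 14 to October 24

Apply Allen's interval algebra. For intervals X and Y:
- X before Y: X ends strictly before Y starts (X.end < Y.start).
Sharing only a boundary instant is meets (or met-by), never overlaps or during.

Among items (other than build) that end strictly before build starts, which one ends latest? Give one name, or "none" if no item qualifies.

Target build = [October 18, October 21].
audit [October 5, October 13] → before → candidate.
demo [October 3, October 14] → before → candidate.
handoff [October 14, October 15] → before → candidate.
ingest [October 14, October 24] → contains → excluded.
interview [October 19, October 23] → overlapped-by → excluded.
qa_pass [October 13, October 19] → overlaps → excluded.
retro [October 5, October 14] → before → candidate.
standup [October 7, October 14] → before → candidate.
Among candidates, latest end is October 15 → handoff.

handoff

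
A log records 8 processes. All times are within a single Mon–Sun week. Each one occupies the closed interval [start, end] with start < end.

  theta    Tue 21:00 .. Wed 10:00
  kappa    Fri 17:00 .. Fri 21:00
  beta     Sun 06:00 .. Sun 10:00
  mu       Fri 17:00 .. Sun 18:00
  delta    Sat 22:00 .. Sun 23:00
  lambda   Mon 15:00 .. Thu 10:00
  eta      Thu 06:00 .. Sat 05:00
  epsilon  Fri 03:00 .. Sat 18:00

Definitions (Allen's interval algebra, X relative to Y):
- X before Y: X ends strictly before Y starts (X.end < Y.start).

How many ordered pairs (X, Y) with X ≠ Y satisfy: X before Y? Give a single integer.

17

Checking all 56 ordered pairs for relation 'before'; matching pairs in alphabetical order:
(epsilon, beta): epsilon before beta ✓
(epsilon, delta): epsilon before delta ✓
(eta, beta): eta before beta ✓
(eta, delta): eta before delta ✓
(kappa, beta): kappa before beta ✓
(kappa, delta): kappa before delta ✓
(lambda, beta): lambda before beta ✓
(lambda, delta): lambda before delta ✓
(lambda, epsilon): lambda before epsilon ✓
(lambda, kappa): lambda before kappa ✓
(lambda, mu): lambda before mu ✓
(theta, beta): theta before beta ✓
(theta, delta): theta before delta ✓
(theta, epsilon): theta before epsilon ✓
(theta, eta): theta before eta ✓
(theta, kappa): theta before kappa ✓
(theta, mu): theta before mu ✓
Count: 17.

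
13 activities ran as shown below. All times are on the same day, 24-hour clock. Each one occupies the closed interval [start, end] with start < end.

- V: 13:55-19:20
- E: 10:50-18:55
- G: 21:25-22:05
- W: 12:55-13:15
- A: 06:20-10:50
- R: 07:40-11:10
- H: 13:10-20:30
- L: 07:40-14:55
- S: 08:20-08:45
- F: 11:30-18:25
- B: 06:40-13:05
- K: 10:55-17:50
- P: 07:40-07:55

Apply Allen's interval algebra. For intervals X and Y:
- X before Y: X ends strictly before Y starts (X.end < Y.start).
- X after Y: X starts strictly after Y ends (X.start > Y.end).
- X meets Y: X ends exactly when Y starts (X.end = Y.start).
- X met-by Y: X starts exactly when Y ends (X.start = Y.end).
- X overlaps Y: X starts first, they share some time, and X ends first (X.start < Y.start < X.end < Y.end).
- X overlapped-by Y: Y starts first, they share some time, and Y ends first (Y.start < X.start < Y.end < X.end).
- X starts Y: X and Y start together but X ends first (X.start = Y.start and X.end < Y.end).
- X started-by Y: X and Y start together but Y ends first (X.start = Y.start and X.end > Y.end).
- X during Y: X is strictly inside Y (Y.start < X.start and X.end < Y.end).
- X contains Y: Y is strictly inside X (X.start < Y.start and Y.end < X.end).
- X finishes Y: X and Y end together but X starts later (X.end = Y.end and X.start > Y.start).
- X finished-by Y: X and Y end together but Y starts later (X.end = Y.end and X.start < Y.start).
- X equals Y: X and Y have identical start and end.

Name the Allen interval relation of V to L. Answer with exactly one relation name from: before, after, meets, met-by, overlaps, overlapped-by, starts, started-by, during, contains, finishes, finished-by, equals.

overlapped-by

V = [13:55, 19:20]; L = [07:40, 14:55].
Compare endpoints: V.start > L.start, V.start < L.end, V.end > L.start, V.end > L.end.
That pattern is 'overlapped-by'.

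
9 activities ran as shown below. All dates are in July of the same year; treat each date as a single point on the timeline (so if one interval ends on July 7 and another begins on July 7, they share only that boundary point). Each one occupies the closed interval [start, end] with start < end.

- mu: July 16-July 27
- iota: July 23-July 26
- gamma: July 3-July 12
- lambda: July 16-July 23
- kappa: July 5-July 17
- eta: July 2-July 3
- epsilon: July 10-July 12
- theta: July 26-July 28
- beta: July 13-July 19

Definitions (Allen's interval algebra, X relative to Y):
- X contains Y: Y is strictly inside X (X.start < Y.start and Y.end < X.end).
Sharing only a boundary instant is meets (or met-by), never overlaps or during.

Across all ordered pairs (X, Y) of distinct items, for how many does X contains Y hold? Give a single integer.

Checking all 72 ordered pairs for relation 'contains'; matching pairs in alphabetical order:
(kappa, epsilon): kappa contains epsilon ✓
(mu, iota): mu contains iota ✓
Count: 2.

2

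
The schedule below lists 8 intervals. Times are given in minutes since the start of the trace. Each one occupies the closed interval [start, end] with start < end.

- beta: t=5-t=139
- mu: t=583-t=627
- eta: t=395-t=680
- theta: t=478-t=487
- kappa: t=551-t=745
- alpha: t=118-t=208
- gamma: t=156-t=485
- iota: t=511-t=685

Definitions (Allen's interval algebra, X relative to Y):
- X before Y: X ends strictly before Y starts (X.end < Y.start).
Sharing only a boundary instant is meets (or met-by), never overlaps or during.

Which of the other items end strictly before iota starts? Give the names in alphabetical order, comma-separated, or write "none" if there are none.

Target iota = [t=511, t=685].
alpha [t=118, t=208] → before → yes.
beta [t=5, t=139] → before → yes.
eta [t=395, t=680] → overlaps → no.
gamma [t=156, t=485] → before → yes.
kappa [t=551, t=745] → overlapped-by → no.
mu [t=583, t=627] → during → no.
theta [t=478, t=487] → before → yes.
Result: alpha, beta, gamma, theta.

alpha, beta, gamma, theta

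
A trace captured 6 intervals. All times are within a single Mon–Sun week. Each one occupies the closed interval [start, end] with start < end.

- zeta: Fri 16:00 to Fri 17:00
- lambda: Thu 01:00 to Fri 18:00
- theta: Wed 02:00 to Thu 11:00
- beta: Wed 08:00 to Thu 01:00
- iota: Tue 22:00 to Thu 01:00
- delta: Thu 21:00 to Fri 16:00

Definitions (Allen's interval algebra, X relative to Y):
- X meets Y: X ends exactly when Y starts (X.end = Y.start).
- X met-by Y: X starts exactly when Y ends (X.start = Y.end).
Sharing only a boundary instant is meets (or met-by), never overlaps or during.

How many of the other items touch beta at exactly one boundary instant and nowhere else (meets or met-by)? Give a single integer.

1

Target beta = [Wed 08:00, Thu 01:00].
delta [Thu 21:00, Fri 16:00] → after → no.
iota [Tue 22:00, Thu 01:00] → finished-by → no.
lambda [Thu 01:00, Fri 18:00] → met-by → counts.
theta [Wed 02:00, Thu 11:00] → contains → no.
zeta [Fri 16:00, Fri 17:00] → after → no.
Total: 1.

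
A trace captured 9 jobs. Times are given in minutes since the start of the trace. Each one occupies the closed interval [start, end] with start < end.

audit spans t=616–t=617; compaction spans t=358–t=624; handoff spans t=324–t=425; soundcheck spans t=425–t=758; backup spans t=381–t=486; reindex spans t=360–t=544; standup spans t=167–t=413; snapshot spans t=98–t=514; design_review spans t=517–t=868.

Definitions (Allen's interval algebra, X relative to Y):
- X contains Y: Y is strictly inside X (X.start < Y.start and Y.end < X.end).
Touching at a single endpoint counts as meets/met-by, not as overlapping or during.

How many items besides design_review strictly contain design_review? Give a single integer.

0

Target design_review = [t=517, t=868].
audit [t=616, t=617] → during → no.
backup [t=381, t=486] → before → no.
compaction [t=358, t=624] → overlaps → no.
handoff [t=324, t=425] → before → no.
reindex [t=360, t=544] → overlaps → no.
snapshot [t=98, t=514] → before → no.
soundcheck [t=425, t=758] → overlaps → no.
standup [t=167, t=413] → before → no.
Total: 0.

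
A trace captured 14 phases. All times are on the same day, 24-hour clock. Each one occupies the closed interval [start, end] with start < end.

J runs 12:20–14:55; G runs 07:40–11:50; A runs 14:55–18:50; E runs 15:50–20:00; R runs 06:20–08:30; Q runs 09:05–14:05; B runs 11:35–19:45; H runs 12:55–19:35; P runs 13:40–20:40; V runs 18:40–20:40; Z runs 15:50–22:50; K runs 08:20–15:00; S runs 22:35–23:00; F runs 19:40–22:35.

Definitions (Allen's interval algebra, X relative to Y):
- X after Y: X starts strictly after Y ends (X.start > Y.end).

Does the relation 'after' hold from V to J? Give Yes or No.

V = [18:40, 20:40], J = [12:20, 14:55].
Actual relation of V to J: after.
Asked whether 'after' holds → Yes.

Yes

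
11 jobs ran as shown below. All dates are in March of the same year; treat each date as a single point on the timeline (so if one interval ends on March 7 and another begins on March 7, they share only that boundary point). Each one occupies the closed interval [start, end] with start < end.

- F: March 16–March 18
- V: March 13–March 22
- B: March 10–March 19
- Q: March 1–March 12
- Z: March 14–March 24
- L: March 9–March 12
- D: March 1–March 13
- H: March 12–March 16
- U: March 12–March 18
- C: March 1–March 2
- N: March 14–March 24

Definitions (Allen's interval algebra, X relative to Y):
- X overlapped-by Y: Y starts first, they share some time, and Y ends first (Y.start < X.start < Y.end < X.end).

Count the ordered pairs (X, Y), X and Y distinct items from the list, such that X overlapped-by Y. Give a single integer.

Checking all 110 ordered pairs for relation 'overlapped-by'; matching pairs in alphabetical order:
(B, D): B overlapped-by D ✓
(B, L): B overlapped-by L ✓
(B, Q): B overlapped-by Q ✓
(H, D): H overlapped-by D ✓
(N, B): N overlapped-by B ✓
(N, H): N overlapped-by H ✓
(N, U): N overlapped-by U ✓
(N, V): N overlapped-by V ✓
(U, D): U overlapped-by D ✓
(V, B): V overlapped-by B ✓
(V, H): V overlapped-by H ✓
(V, U): V overlapped-by U ✓
(Z, B): Z overlapped-by B ✓
(Z, H): Z overlapped-by H ✓
(Z, U): Z overlapped-by U ✓
(Z, V): Z overlapped-by V ✓
Count: 16.

16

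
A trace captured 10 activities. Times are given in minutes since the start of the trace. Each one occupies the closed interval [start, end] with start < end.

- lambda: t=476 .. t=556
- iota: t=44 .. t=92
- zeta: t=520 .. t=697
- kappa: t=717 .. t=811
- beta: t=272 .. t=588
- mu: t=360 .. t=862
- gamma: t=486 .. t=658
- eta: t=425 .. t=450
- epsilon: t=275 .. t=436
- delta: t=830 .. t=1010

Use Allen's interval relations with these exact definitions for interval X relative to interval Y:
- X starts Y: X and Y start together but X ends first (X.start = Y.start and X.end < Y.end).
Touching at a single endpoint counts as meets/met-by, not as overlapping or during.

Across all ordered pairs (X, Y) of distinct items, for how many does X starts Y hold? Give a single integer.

0

Checking all 90 ordered pairs for relation 'starts'; matching pairs in alphabetical order:
No pair satisfies it.
Count: 0.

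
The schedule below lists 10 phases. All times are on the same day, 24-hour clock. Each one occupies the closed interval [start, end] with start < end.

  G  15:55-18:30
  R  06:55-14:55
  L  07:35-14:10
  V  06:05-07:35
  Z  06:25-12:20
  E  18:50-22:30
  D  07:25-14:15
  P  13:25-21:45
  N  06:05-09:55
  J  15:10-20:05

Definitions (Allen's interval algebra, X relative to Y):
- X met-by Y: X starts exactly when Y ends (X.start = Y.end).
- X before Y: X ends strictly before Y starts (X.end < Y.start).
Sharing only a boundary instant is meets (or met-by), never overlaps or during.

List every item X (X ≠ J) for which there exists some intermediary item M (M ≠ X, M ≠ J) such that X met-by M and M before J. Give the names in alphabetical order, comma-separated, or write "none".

L

Target J = [15:10, 20:05].
Intermediaries M with M before J: D, L, N, R, V, Z.
Via D — items with X met-by D: none.
Via L — items with X met-by L: none.
Via N — items with X met-by N: none.
Via R — items with X met-by R: none.
Via V — items with X met-by V: L.
Via Z — items with X met-by Z: none.
Union: L.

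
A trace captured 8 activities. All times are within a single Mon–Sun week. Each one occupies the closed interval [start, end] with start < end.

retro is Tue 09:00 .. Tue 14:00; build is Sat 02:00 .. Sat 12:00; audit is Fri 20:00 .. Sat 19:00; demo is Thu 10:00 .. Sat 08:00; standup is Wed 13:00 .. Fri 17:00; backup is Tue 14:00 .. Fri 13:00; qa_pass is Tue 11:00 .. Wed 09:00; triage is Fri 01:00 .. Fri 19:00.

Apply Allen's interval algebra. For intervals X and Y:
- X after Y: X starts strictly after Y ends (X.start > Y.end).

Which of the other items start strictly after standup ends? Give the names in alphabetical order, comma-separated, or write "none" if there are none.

audit, build

Target standup = [Wed 13:00, Fri 17:00].
audit [Fri 20:00, Sat 19:00] → after → yes.
backup [Tue 14:00, Fri 13:00] → overlaps → no.
build [Sat 02:00, Sat 12:00] → after → yes.
demo [Thu 10:00, Sat 08:00] → overlapped-by → no.
qa_pass [Tue 11:00, Wed 09:00] → before → no.
retro [Tue 09:00, Tue 14:00] → before → no.
triage [Fri 01:00, Fri 19:00] → overlapped-by → no.
Result: audit, build.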